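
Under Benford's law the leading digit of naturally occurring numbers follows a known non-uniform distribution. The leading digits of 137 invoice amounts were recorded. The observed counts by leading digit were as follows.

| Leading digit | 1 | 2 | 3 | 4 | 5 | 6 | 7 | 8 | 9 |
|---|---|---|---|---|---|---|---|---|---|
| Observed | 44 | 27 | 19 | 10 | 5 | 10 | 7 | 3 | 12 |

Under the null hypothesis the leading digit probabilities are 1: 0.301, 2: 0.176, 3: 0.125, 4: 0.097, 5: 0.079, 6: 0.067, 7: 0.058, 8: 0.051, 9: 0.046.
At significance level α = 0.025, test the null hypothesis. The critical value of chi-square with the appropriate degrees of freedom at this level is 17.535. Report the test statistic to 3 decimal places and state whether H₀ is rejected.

Expected counts E_i = n·p_i: 137×0.301 = 41.237, 137×0.176 = 24.112, 137×0.125 = 17.125, 137×0.097 = 13.289, 137×0.079 = 10.823, 137×0.067 = 9.179, 137×0.058 = 7.946, 137×0.051 = 6.987, 137×0.046 = 6.302.
1: (44 − 41.237)²/41.237 = 7.634169/41.237 = 0.1851
2: (27 − 24.112)²/24.112 = 8.340544/24.112 = 0.3459
3: (19 − 17.125)²/17.125 = 3.515625/17.125 = 0.2053
4: (10 − 13.289)²/13.289 = 10.817521/13.289 = 0.8140
5: (5 − 10.823)²/10.823 = 33.907329/10.823 = 3.1329
6: (10 − 9.179)²/9.179 = 0.674041/9.179 = 0.0734
7: (7 − 7.946)²/7.946 = 0.894916/7.946 = 0.1126
8: (3 − 6.987)²/6.987 = 15.896169/6.987 = 2.2751
9: (12 − 6.302)²/6.302 = 32.467204/6.302 = 5.1519
Sum = 12.296
df = 8. Since 12.296 < 17.535, we do not reject H₀.

12.296; do not reject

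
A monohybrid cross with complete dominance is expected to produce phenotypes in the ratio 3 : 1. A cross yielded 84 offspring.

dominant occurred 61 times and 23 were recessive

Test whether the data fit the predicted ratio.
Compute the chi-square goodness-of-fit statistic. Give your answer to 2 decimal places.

Ratio total = 4. Expected counts: 84×3/4 = 63, 84×1/4 = 21.
cat            O        E   (O−E)²/E
dominant      61       63      0.063
recessive     23       21      0.190
Sum = 0.25

0.25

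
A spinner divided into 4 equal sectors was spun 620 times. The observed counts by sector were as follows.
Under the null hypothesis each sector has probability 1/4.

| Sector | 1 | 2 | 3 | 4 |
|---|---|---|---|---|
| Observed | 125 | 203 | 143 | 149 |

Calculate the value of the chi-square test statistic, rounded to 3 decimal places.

Expected count for each of the 4 categories: 620/4 = 155.
1: (125 − 155)²/155 = 900/155 = 5.8065
2: (203 − 155)²/155 = 2304/155 = 14.8645
3: (143 − 155)²/155 = 144/155 = 0.9290
4: (149 − 155)²/155 = 36/155 = 0.2323
Sum = 21.832

21.832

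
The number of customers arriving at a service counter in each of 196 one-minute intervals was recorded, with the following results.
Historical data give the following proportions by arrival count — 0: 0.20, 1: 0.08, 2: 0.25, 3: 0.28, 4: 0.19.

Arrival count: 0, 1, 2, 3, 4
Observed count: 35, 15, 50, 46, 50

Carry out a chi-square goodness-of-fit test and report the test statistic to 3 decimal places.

Expected counts E_i = n·p_i: 196×0.20 = 39.2, 196×0.08 = 15.68, 196×0.25 = 49, 196×0.28 = 54.88, 196×0.19 = 37.24.
χ² = (35−39.2)²/39.2 + (15−15.68)²/15.68 + (50−49)²/49 + (46−54.88)²/54.88 + (50−37.24)²/37.24
   = 0.4500 + 0.0295 + 0.0204 + 1.4369 + 4.3721
Sum = 6.309

6.309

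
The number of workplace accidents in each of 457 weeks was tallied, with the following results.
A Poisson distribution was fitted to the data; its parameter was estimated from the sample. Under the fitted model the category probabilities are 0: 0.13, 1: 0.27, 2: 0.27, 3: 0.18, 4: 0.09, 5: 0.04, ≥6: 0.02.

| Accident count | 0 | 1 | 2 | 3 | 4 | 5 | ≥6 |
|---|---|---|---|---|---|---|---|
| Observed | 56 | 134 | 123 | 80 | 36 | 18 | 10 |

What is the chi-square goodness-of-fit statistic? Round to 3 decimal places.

Expected counts E_i = n·p_i: 457×0.13 = 59.41, 457×0.27 = 123.39, 457×0.27 = 123.39, 457×0.18 = 82.26, 457×0.09 = 41.13, 457×0.04 = 18.28, 457×0.02 = 9.14.
χ² = (56−59.41)²/59.41 + (134−123.39)²/123.39 + (123−123.39)²/123.39 + (80−82.26)²/82.26 + (36−41.13)²/41.13 + (18−18.28)²/18.28 + (10−9.14)²/9.14
   = 0.1957 + 0.9123 + 0.0012 + 0.0621 + 0.6398 + 0.0043 + 0.0809
Sum = 1.896

1.896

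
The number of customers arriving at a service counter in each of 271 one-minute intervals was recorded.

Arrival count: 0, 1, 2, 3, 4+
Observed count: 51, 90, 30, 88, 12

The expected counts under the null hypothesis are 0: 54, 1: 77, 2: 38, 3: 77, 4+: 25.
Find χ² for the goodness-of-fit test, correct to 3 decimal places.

12.377

χ² = (51−54)²/54 + (90−77)²/77 + (30−38)²/38 + (88−77)²/77 + (12−25)²/25
   = 0.1667 + 2.1948 + 1.6842 + 1.5714 + 6.7600
Sum = 12.377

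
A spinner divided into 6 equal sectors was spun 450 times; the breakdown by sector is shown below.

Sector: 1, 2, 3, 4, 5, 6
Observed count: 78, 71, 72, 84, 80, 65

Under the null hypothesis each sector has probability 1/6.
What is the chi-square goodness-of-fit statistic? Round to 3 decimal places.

3.200

Under H₀ each category has probability 1/6, so each expected count is 450/6 = 75.
cat         O        E   (O−E)²/E
1          78       75     0.1200
2          71       75     0.2133
3          72       75     0.1200
4          84       75     1.0800
5          80       75     0.3333
6          65       75     1.3333
Sum = 3.200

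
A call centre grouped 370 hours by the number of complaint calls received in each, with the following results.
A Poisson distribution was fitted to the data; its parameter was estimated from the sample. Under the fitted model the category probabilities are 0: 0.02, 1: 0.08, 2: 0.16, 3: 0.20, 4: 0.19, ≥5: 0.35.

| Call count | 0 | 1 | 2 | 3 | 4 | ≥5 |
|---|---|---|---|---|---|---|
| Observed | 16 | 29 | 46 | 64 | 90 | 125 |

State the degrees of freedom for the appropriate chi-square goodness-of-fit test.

4

There are k = 6 categories and 1 parameter estimated from the data, so df = 6 − 1 − 1 = 4.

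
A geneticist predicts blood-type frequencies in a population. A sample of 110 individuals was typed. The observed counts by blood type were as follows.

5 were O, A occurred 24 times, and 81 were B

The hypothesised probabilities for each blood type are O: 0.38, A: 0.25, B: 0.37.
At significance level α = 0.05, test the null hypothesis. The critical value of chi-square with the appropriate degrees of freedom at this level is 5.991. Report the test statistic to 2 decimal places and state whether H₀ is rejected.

Expected counts E_i = n·p_i: 110×0.38 = 41.8, 110×0.25 = 27.5, 110×0.37 = 40.7.
cat         O        E   (O−E)²/E
O           5     41.8     32.398
A          24     27.5      0.445
B          81     40.7     39.904
Sum = 72.75
df = 2. Since 72.75 > 5.991, we reject H₀.

72.75; reject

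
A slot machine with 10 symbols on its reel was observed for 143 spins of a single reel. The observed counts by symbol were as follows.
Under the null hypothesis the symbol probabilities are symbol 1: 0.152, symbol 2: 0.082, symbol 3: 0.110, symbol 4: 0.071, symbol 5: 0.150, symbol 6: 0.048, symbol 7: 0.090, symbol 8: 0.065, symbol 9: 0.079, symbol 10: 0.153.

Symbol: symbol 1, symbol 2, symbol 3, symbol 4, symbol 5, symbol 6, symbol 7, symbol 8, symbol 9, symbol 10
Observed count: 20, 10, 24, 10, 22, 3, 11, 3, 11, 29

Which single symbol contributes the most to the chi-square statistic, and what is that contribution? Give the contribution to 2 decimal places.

Expected counts E_i = n·p_i: 143×0.152 = 21.736, 143×0.082 = 11.726, 143×0.110 = 15.73, 143×0.071 = 10.153, 143×0.150 = 21.45, 143×0.048 = 6.864, 143×0.090 = 12.87, 143×0.065 = 9.295, 143×0.079 = 11.297, 143×0.153 = 21.879.
cat            O        E   (O−E)²/E
symbol 1      20   21.736      0.139
symbol 2      10   11.726      0.254
symbol 3      24    15.73      4.348
symbol 4      10   10.153      0.002
symbol 5      22    21.45      0.014
symbol 6       3    6.864      2.175
symbol 7      11    12.87      0.272
symbol 8       3    9.295      4.263
symbol 9      11   11.297      0.008
symbol 10     29   21.879      2.318
The largest term is for symbol 3: 4.35.

symbol 3, 4.35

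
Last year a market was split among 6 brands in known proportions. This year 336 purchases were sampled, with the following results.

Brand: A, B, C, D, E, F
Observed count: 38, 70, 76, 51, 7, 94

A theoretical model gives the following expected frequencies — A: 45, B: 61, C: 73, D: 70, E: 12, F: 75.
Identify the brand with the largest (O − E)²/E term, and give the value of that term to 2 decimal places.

D, 5.16

cat         O        E   (O−E)²/E
A          38       45      1.089
B          70       61      1.328
C          76       73      0.123
D          51       70      5.157
E           7       12      2.083
F          94       75      4.813
The largest term is for D: 5.16.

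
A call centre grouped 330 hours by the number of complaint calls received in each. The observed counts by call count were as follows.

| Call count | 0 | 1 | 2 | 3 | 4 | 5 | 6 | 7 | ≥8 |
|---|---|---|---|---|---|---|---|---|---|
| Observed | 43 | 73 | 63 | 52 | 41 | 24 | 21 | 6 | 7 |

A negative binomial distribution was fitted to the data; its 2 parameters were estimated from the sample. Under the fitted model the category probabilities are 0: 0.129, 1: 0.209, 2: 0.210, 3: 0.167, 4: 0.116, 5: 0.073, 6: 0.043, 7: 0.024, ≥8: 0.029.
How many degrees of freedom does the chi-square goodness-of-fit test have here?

6

There are k = 9 categories and 2 parameters estimated from the data, so df = 9 − 1 − 2 = 6.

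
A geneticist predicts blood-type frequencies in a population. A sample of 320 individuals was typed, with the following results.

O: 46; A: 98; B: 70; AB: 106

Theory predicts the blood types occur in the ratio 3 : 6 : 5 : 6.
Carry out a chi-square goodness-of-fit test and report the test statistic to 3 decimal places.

2.417

Ratio total = 20. Expected counts: 320×3/20 = 48, 320×6/20 = 96, 320×5/20 = 80, 320×6/20 = 96.
cat         O        E   (O−E)²/E
O          46       48     0.0833
A          98       96     0.0417
B          70       80     1.2500
AB        106       96     1.0417
Sum = 2.417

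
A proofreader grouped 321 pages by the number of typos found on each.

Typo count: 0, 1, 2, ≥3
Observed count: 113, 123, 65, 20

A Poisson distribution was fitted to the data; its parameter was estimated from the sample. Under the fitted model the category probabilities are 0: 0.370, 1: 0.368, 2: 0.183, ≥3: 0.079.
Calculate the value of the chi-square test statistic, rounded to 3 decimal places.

2.280

Expected counts E_i = n·p_i: 321×0.370 = 118.77, 321×0.368 = 118.128, 321×0.183 = 58.743, 321×0.079 = 25.359.
χ² = (113−118.77)²/118.77 + (123−118.128)²/118.128 + (65−58.743)²/58.743 + (20−25.359)²/25.359
   = 0.2803 + 0.2009 + 0.6665 + 1.1325
Sum = 2.280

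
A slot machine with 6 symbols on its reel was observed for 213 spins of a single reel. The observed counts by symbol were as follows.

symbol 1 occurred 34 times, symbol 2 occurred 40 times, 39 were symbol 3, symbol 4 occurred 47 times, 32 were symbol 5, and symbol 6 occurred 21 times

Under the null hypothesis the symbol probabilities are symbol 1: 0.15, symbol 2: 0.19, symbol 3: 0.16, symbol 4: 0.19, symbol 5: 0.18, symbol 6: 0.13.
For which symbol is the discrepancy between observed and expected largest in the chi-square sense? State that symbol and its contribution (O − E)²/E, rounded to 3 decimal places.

symbol 6, 1.616

Expected counts E_i = n·p_i: 213×0.15 = 31.95, 213×0.19 = 40.47, 213×0.16 = 34.08, 213×0.19 = 40.47, 213×0.18 = 38.34, 213×0.13 = 27.69.
χ² = (34−31.95)²/31.95 + (40−40.47)²/40.47 + (39−34.08)²/34.08 + (47−40.47)²/40.47 + (32−38.34)²/38.34 + (21−27.69)²/27.69
   = 0.1315 + 0.0055 + 0.7103 + 1.0536 + 1.0484 + 1.6163
The largest term is for symbol 6: 1.616.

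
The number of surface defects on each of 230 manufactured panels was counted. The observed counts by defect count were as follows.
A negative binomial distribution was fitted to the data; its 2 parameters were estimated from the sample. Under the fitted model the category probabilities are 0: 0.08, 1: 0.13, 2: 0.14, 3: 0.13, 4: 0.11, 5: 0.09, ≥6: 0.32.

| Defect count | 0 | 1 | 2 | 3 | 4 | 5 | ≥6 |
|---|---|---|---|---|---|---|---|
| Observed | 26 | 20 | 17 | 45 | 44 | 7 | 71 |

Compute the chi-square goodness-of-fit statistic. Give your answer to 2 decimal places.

44.20

Expected counts E_i = n·p_i: 230×0.08 = 18.4, 230×0.13 = 29.9, 230×0.14 = 32.2, 230×0.13 = 29.9, 230×0.11 = 25.3, 230×0.09 = 20.7, 230×0.32 = 73.6.
0: (26 − 18.4)²/18.4 = 57.76/18.4 = 3.139
1: (20 − 29.9)²/29.9 = 98.01/29.9 = 3.278
2: (17 − 32.2)²/32.2 = 231.04/32.2 = 7.175
3: (45 − 29.9)²/29.9 = 228.01/29.9 = 7.626
4: (44 − 25.3)²/25.3 = 349.69/25.3 = 13.822
5: (7 − 20.7)²/20.7 = 187.69/20.7 = 9.067
≥6: (71 − 73.6)²/73.6 = 6.76/73.6 = 0.092
Sum = 44.20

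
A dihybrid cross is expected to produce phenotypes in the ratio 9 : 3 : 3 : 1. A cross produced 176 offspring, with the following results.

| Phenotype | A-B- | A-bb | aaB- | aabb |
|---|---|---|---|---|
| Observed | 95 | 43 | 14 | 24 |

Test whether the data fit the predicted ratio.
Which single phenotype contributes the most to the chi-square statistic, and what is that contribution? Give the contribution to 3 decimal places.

aabb, 15.364

Ratio total = 16. Expected counts: 176×9/16 = 99, 176×3/16 = 33, 176×3/16 = 33, 176×1/16 = 11.
cat         O        E   (O−E)²/E
A-B-       95       99     0.1616
A-bb       43       33     3.0303
aaB-       14       33    10.9394
aabb       24       11    15.3636
The largest term is for aabb: 15.364.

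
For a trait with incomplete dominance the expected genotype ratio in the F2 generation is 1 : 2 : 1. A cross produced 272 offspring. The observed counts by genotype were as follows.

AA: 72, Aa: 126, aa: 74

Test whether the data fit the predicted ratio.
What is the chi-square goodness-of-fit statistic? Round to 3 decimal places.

1.500

Ratio total = 4. Expected counts: 272×1/4 = 68, 272×2/4 = 136, 272×1/4 = 68.
AA: (72 − 68)²/68 = 16/68 = 0.2353
Aa: (126 − 136)²/136 = 100/136 = 0.7353
aa: (74 − 68)²/68 = 36/68 = 0.5294
Sum = 1.500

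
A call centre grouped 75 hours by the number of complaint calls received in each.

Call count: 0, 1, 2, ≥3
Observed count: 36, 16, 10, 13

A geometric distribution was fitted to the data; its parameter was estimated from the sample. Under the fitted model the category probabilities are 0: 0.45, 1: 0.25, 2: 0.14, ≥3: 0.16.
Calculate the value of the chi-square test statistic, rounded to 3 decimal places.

0.660

Expected counts E_i = n·p_i: 75×0.45 = 33.75, 75×0.25 = 18.75, 75×0.14 = 10.5, 75×0.16 = 12.
0: (36 − 33.75)²/33.75 = 5.0625/33.75 = 0.1500
1: (16 − 18.75)²/18.75 = 7.5625/18.75 = 0.4033
2: (10 − 10.5)²/10.5 = 0.25/10.5 = 0.0238
≥3: (13 − 12)²/12 = 1/12 = 0.0833
Sum = 0.660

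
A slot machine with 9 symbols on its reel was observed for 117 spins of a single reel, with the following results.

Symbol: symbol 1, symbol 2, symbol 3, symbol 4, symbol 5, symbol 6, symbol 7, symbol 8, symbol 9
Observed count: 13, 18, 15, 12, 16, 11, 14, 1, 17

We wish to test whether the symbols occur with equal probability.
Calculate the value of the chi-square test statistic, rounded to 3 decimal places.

Expected count for each of the 9 categories: 117/9 = 13.
χ² = (13−13)²/13 + (18−13)²/13 + (15−13)²/13 + (12−13)²/13 + (16−13)²/13 + (11−13)²/13 + (14−13)²/13 + (1−13)²/13 + (17−13)²/13
   = 0.0000 + 1.9231 + 0.3077 + 0.0769 + 0.6923 + 0.3077 + 0.0769 + 11.0769 + 1.2308
Sum = 15.692

15.692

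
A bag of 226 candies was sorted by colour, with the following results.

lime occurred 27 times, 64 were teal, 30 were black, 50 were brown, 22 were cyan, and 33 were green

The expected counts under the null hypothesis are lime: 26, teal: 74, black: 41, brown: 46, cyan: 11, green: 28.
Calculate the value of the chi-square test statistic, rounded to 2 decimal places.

16.58

χ² = (27−26)²/26 + (64−74)²/74 + (30−41)²/41 + (50−46)²/46 + (22−11)²/11 + (33−28)²/28
   = 0.038 + 1.351 + 2.951 + 0.348 + 11.000 + 0.893
Sum = 16.58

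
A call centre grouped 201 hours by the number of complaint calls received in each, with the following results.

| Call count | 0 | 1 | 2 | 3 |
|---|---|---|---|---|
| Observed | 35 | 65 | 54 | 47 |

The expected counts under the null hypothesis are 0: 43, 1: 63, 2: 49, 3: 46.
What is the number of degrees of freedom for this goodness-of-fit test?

There are k = 4 categories and no parameters were estimated from the data, so df = 4 − 1 = 3.

3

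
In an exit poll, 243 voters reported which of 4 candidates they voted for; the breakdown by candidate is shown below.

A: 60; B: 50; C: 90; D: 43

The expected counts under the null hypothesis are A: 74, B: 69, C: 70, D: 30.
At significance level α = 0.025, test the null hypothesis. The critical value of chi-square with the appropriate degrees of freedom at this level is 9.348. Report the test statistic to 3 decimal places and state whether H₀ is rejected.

cat         O        E   (O−E)²/E
A          60       74     2.6486
B          50       69     5.2319
C          90       70     5.7143
D          43       30     5.6333
Sum = 19.228
df = 3. Since 19.228 > 9.348, we reject H₀.

19.228; reject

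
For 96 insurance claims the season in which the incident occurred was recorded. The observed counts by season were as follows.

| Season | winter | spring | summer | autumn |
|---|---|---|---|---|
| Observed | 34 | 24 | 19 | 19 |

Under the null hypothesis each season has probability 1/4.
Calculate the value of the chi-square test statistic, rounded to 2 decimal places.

Under H₀ each category has probability 1/4, so each expected count is 96/4 = 24.
winter: (34 − 24)²/24 = 100/24 = 4.167
spring: (24 − 24)²/24 = 0/24 = 0.000
summer: (19 − 24)²/24 = 25/24 = 1.042
autumn: (19 − 24)²/24 = 25/24 = 1.042
Sum = 6.25

6.25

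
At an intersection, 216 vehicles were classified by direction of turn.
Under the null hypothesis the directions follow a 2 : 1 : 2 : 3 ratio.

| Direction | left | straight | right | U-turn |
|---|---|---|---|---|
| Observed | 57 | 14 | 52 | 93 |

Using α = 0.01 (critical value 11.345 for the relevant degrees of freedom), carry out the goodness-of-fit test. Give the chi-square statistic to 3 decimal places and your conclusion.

Ratio total = 8. Expected counts: 216×2/8 = 54, 216×1/8 = 27, 216×2/8 = 54, 216×3/8 = 81.
left: (57 − 54)²/54 = 9/54 = 0.1667
straight: (14 − 27)²/27 = 169/27 = 6.2593
right: (52 − 54)²/54 = 4/54 = 0.0741
U-turn: (93 − 81)²/81 = 144/81 = 1.7778
Sum = 8.278
df = 3. Since 8.278 < 11.345, we do not reject H₀.

8.278; do not reject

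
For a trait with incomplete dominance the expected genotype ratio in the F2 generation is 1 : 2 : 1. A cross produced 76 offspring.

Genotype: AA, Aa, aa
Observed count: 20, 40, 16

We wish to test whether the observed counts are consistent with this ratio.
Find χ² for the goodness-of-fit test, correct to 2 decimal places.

Ratio total = 4. Expected counts: 76×1/4 = 19, 76×2/4 = 38, 76×1/4 = 19.
χ² = (20−19)²/19 + (40−38)²/38 + (16−19)²/19
   = 0.053 + 0.105 + 0.474
Sum = 0.63

0.63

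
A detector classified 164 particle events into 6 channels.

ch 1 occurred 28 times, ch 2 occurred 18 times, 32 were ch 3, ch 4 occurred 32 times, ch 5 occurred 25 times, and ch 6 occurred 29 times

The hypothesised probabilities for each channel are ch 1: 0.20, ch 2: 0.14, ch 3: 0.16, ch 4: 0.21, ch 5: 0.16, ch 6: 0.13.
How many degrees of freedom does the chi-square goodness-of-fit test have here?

5

There are k = 6 categories and no parameters were estimated from the data, so df = 6 − 1 = 5.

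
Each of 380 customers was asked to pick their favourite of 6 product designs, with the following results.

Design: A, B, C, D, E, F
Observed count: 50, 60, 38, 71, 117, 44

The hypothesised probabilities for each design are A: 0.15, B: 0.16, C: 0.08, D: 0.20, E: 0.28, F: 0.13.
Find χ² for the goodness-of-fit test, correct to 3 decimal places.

Expected counts E_i = n·p_i: 380×0.15 = 57, 380×0.16 = 60.8, 380×0.08 = 30.4, 380×0.20 = 76, 380×0.28 = 106.4, 380×0.13 = 49.4.
χ² = (50−57)²/57 + (60−60.8)²/60.8 + (38−30.4)²/30.4 + (71−76)²/76 + (117−106.4)²/106.4 + (44−49.4)²/49.4
   = 0.8596 + 0.0105 + 1.9000 + 0.3289 + 1.0560 + 0.5903
Sum = 4.745

4.745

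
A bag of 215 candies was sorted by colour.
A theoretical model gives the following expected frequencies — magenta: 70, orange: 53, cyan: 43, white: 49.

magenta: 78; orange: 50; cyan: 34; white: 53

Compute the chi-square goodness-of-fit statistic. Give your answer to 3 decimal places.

3.294

χ² = (78−70)²/70 + (50−53)²/53 + (34−43)²/43 + (53−49)²/49
   = 0.9143 + 0.1698 + 1.8837 + 0.3265
Sum = 3.294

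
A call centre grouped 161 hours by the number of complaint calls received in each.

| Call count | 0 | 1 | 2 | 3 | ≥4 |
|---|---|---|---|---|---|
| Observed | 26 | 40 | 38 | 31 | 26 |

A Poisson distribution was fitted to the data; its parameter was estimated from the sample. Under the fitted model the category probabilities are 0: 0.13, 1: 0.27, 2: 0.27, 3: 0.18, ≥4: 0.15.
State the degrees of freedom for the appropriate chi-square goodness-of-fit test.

3

There are k = 5 categories and 1 parameter estimated from the data, so df = 5 − 1 − 1 = 3.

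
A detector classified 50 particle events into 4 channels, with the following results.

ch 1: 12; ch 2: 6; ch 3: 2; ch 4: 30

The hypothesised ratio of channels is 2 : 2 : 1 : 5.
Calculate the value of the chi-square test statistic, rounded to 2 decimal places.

4.80

Ratio total = 10. Expected counts: 50×2/10 = 10, 50×2/10 = 10, 50×1/10 = 5, 50×5/10 = 25.
χ² = (12−10)²/10 + (6−10)²/10 + (2−5)²/5 + (30−25)²/25
   = 0.400 + 1.600 + 1.800 + 1.000
Sum = 4.80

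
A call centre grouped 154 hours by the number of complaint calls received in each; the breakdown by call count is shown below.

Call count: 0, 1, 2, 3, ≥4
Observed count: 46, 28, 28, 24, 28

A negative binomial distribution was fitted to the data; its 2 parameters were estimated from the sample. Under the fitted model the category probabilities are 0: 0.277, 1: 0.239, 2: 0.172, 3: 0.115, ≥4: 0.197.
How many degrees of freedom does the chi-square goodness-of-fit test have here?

There are k = 5 categories and 2 parameters estimated from the data, so df = 5 − 1 − 2 = 2.

2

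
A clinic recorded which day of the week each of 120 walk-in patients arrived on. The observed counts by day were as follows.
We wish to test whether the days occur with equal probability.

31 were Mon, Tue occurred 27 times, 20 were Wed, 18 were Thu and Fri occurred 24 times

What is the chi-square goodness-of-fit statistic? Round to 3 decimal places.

4.583

Expected count for each of the 5 categories: 120/5 = 24.
Mon: (31 − 24)²/24 = 49/24 = 2.0417
Tue: (27 − 24)²/24 = 9/24 = 0.3750
Wed: (20 − 24)²/24 = 16/24 = 0.6667
Thu: (18 − 24)²/24 = 36/24 = 1.5000
Fri: (24 − 24)²/24 = 0/24 = 0.0000
Sum = 4.583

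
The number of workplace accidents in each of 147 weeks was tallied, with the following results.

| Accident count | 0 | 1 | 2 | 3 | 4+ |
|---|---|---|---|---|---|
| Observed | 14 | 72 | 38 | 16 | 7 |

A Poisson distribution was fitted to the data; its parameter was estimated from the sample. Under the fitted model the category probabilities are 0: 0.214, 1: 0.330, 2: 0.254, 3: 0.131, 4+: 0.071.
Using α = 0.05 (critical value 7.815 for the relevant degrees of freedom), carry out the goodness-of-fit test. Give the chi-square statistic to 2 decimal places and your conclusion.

Expected counts E_i = n·p_i: 147×0.214 = 31.458, 147×0.330 = 48.51, 147×0.254 = 37.338, 147×0.131 = 19.257, 147×0.071 = 10.437.
χ² = (14−31.458)²/31.458 + (72−48.51)²/48.51 + (38−37.338)²/37.338 + (16−19.257)²/19.257 + (7−10.437)²/10.437
   = 9.689 + 11.375 + 0.012 + 0.551 + 1.132
Sum = 22.76
df = 3. Since 22.76 > 7.815, we reject H₀.

22.76; reject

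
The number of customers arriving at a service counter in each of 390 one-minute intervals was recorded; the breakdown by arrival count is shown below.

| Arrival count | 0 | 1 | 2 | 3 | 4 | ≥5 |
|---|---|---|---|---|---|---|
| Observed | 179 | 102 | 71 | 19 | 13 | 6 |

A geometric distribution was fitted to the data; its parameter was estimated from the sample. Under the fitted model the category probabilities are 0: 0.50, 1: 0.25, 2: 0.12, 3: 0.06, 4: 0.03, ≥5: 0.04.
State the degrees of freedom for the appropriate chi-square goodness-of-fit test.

4

There are k = 6 categories and 1 parameter estimated from the data, so df = 6 − 1 − 1 = 4.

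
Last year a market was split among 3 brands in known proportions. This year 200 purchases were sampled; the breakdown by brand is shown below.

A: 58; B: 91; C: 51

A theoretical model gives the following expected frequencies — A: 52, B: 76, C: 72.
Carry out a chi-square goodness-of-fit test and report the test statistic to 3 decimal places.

9.778

cat         O        E   (O−E)²/E
A          58       52     0.6923
B          91       76     2.9605
C          51       72     6.1250
Sum = 9.778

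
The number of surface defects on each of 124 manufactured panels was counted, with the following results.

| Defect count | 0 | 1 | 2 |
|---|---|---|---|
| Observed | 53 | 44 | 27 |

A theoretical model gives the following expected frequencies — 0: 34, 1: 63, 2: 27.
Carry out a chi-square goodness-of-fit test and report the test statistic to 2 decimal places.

χ² = (53−34)²/34 + (44−63)²/63 + (27−27)²/27
   = 10.618 + 5.730 + 0.000
Sum = 16.35

16.35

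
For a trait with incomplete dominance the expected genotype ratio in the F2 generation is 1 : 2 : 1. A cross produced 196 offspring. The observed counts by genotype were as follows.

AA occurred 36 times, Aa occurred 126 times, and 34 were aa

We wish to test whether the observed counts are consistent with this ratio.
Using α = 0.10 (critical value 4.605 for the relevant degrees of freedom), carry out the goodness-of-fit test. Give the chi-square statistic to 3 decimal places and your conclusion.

16.041; reject

Ratio total = 4. Expected counts: 196×1/4 = 49, 196×2/4 = 98, 196×1/4 = 49.
cat         O        E   (O−E)²/E
AA         36       49     3.4490
Aa        126       98     8.0000
aa         34       49     4.5918
Sum = 16.041
df = 2. Since 16.041 > 4.605, we reject H₀.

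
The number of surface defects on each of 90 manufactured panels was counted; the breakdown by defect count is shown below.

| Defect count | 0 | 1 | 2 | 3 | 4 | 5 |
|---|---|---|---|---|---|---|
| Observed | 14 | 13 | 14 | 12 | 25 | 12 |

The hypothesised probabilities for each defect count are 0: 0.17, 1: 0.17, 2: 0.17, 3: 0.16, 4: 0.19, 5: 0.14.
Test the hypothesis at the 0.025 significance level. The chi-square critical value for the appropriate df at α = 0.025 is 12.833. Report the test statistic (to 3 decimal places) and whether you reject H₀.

4.645; do not reject

Expected counts E_i = n·p_i: 90×0.17 = 15.3, 90×0.17 = 15.3, 90×0.17 = 15.3, 90×0.16 = 14.4, 90×0.19 = 17.1, 90×0.14 = 12.6.
cat         O        E   (O−E)²/E
0          14     15.3     0.1105
1          13     15.3     0.3458
2          14     15.3     0.1105
3          12     14.4     0.4000
4          25     17.1     3.6497
5          12     12.6     0.0286
Sum = 4.645
df = 5. Since 4.645 < 12.833, we do not reject H₀.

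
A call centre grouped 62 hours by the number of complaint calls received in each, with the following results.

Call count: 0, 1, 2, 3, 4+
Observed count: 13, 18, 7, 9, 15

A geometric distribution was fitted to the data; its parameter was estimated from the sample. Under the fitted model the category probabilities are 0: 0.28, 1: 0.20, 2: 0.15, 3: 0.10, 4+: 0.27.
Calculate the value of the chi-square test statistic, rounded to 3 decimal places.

5.638

Expected counts E_i = n·p_i: 62×0.28 = 17.36, 62×0.20 = 12.4, 62×0.15 = 9.3, 62×0.10 = 6.2, 62×0.27 = 16.74.
cat         O        E   (O−E)²/E
0          13    17.36     1.0950
1          18     12.4     2.5290
2           7      9.3     0.5688
3           9      6.2     1.2645
4+         15    16.74     0.1809
Sum = 5.638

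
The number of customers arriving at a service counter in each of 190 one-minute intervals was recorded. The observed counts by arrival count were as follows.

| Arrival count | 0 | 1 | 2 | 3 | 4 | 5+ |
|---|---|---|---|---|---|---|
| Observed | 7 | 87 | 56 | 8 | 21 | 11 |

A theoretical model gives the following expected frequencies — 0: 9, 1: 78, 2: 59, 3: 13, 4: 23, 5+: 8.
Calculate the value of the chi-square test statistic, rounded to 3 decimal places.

4.857

χ² = (7−9)²/9 + (87−78)²/78 + (56−59)²/59 + (8−13)²/13 + (21−23)²/23 + (11−8)²/8
   = 0.4444 + 1.0385 + 0.1525 + 1.9231 + 0.1739 + 1.1250
Sum = 4.857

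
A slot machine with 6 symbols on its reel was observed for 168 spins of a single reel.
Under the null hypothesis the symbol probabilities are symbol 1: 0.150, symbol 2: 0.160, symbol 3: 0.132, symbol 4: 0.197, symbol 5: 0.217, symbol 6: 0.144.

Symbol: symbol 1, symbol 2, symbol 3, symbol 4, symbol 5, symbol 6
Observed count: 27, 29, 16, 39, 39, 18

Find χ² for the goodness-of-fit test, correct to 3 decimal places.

Expected counts E_i = n·p_i: 168×0.150 = 25.2, 168×0.160 = 26.88, 168×0.132 = 22.176, 168×0.197 = 33.096, 168×0.217 = 36.456, 168×0.144 = 24.192.
symbol 1: (27 − 25.2)²/25.2 = 3.24/25.2 = 0.1286
symbol 2: (29 − 26.88)²/26.88 = 4.4944/26.88 = 0.1672
symbol 3: (16 − 22.176)²/22.176 = 38.142976/22.176 = 1.7200
symbol 4: (39 − 33.096)²/33.096 = 34.857216/33.096 = 1.0532
symbol 5: (39 − 36.456)²/36.456 = 6.471936/36.456 = 0.1775
symbol 6: (18 − 24.192)²/24.192 = 38.340864/24.192 = 1.5849
Sum = 4.831

4.831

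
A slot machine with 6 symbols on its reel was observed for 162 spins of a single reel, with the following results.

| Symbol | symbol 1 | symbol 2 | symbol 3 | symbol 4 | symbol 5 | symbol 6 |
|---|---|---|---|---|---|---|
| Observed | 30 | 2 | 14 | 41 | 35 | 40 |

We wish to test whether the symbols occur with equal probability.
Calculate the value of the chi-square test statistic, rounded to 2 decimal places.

45.63

Under H₀ each category has probability 1/6, so each expected count is 162/6 = 27.
symbol 1: (30 − 27)²/27 = 9/27 = 0.333
symbol 2: (2 − 27)²/27 = 625/27 = 23.148
symbol 3: (14 − 27)²/27 = 169/27 = 6.259
symbol 4: (41 − 27)²/27 = 196/27 = 7.259
symbol 5: (35 − 27)²/27 = 64/27 = 2.370
symbol 6: (40 − 27)²/27 = 169/27 = 6.259
Sum = 45.63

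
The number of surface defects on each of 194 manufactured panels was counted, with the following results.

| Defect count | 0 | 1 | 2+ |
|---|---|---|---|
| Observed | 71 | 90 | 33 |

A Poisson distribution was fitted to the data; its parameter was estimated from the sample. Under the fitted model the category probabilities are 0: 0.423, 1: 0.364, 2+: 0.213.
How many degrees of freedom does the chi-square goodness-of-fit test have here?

1

There are k = 3 categories and 1 parameter estimated from the data, so df = 3 − 1 − 1 = 1.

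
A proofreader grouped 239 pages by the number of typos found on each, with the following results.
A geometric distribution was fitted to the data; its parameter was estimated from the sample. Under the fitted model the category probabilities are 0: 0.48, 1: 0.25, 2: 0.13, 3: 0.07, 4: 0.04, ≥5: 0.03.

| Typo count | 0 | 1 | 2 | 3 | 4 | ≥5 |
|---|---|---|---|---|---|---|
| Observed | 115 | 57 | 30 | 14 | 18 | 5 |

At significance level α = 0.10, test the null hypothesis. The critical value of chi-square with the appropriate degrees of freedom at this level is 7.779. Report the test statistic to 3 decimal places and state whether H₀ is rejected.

8.718; reject

Expected counts E_i = n·p_i: 239×0.48 = 114.72, 239×0.25 = 59.75, 239×0.13 = 31.07, 239×0.07 = 16.73, 239×0.04 = 9.56, 239×0.03 = 7.17.
0: (115 − 114.72)²/114.72 = 0.0784/114.72 = 0.0007
1: (57 − 59.75)²/59.75 = 7.5625/59.75 = 0.1266
2: (30 − 31.07)²/31.07 = 1.1449/31.07 = 0.0368
3: (14 − 16.73)²/16.73 = 7.4529/16.73 = 0.4455
4: (18 − 9.56)²/9.56 = 71.2336/9.56 = 7.4512
≥5: (5 − 7.17)²/7.17 = 4.7089/7.17 = 0.6568
Sum = 8.718
df = 4. Since 8.718 > 7.779, we reject H₀.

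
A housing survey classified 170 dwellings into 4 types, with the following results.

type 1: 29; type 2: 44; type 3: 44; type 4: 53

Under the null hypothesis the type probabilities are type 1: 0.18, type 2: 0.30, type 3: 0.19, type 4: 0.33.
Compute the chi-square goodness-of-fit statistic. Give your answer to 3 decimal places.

5.454

Expected counts E_i = n·p_i: 170×0.18 = 30.6, 170×0.30 = 51, 170×0.19 = 32.3, 170×0.33 = 56.1.
χ² = (29−30.6)²/30.6 + (44−51)²/51 + (44−32.3)²/32.3 + (53−56.1)²/56.1
   = 0.0837 + 0.9608 + 4.2381 + 0.1713
Sum = 5.454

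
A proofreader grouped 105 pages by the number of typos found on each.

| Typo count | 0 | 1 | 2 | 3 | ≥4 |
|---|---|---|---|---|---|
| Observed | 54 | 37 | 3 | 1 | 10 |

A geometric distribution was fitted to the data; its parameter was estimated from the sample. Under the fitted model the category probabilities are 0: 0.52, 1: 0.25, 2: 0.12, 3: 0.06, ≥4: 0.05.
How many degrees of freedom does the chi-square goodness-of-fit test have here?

There are k = 5 categories and 1 parameter estimated from the data, so df = 5 − 1 − 1 = 3.

3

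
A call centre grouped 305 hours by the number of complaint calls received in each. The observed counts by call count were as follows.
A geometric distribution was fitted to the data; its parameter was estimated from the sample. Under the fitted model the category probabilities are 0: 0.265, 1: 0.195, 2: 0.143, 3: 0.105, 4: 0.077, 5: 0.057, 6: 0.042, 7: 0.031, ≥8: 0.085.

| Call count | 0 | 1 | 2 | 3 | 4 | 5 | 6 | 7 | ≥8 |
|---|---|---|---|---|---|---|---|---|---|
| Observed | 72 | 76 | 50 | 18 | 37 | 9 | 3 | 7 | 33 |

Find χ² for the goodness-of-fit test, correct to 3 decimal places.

34.534

Expected counts E_i = n·p_i: 305×0.265 = 80.825, 305×0.195 = 59.475, 305×0.143 = 43.615, 305×0.105 = 32.025, 305×0.077 = 23.485, 305×0.057 = 17.385, 305×0.042 = 12.81, 305×0.031 = 9.455, 305×0.085 = 25.925.
χ² = (72−80.825)²/80.825 + (76−59.475)²/59.475 + (50−43.615)²/43.615 + (18−32.025)²/32.025 + (37−23.485)²/23.485 + (9−17.385)²/17.385 + (3−12.81)²/12.81 + (7−9.455)²/9.455 + (33−25.925)²/25.925
   = 0.9636 + 4.5914 + 0.9347 + 6.1421 + 7.7775 + 4.0442 + 7.5126 + 0.6374 + 1.9308
Sum = 34.534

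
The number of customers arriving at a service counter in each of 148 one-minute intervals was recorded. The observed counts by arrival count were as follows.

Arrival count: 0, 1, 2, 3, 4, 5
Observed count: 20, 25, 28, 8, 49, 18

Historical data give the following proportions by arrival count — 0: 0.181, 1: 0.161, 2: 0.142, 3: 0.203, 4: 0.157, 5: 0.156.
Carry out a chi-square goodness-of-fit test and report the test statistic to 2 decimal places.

Expected counts E_i = n·p_i: 148×0.181 = 26.788, 148×0.161 = 23.828, 148×0.142 = 21.016, 148×0.203 = 30.044, 148×0.157 = 23.236, 148×0.156 = 23.088.
cat         O        E   (O−E)²/E
0          20   26.788      1.720
1          25   23.828      0.058
2          28   21.016      2.321
3           8   30.044     16.174
4          49   23.236     28.567
5          18   23.088      1.121
Sum = 49.96

49.96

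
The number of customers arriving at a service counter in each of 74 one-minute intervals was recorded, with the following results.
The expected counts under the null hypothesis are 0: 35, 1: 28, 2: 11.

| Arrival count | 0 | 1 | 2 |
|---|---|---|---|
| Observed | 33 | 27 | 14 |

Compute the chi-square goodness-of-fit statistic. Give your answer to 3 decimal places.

0.968

χ² = (33−35)²/35 + (27−28)²/28 + (14−11)²/11
   = 0.1143 + 0.0357 + 0.8182
Sum = 0.968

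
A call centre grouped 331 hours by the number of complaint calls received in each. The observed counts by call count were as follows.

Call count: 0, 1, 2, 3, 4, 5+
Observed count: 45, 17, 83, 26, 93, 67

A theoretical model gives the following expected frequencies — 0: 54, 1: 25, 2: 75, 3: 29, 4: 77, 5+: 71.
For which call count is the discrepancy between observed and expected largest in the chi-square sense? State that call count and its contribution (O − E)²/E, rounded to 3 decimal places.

4, 3.325

cat         O        E   (O−E)²/E
0          45       54     1.5000
1          17       25     2.5600
2          83       75     0.8533
3          26       29     0.3103
4          93       77     3.3247
5+         67       71     0.2254
The largest term is for 4: 3.325.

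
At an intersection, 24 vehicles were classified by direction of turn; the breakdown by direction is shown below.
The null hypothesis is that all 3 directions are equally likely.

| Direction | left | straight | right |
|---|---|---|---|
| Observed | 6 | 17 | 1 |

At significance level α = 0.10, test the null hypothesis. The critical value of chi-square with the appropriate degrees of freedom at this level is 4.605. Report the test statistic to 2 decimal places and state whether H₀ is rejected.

16.75; reject

Under H₀ each category has probability 1/3, so each expected count is 24/3 = 8.
left: (6 − 8)²/8 = 4/8 = 0.500
straight: (17 − 8)²/8 = 81/8 = 10.125
right: (1 − 8)²/8 = 49/8 = 6.125
Sum = 16.75
df = 2. Since 16.75 > 4.605, we reject H₀.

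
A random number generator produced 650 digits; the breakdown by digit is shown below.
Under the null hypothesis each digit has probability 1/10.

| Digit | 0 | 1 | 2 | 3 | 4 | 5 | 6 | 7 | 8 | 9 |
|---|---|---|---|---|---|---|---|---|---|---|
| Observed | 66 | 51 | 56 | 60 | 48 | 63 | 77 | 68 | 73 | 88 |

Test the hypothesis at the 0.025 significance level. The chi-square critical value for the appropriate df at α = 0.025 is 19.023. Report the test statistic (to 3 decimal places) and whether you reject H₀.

20.646; reject

Under H₀ each category has probability 1/10, so each expected count is 650/10 = 65.
0: (66 − 65)²/65 = 1/65 = 0.0154
1: (51 − 65)²/65 = 196/65 = 3.0154
2: (56 − 65)²/65 = 81/65 = 1.2462
3: (60 − 65)²/65 = 25/65 = 0.3846
4: (48 − 65)²/65 = 289/65 = 4.4462
5: (63 − 65)²/65 = 4/65 = 0.0615
6: (77 − 65)²/65 = 144/65 = 2.2154
7: (68 − 65)²/65 = 9/65 = 0.1385
8: (73 − 65)²/65 = 64/65 = 0.9846
9: (88 − 65)²/65 = 529/65 = 8.1385
Sum = 20.646
df = 9. Since 20.646 > 19.023, we reject H₀.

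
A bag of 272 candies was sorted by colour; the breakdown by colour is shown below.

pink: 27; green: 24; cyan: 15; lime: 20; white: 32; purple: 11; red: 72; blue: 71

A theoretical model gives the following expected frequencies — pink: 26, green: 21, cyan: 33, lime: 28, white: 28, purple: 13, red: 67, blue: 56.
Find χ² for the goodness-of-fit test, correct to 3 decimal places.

17.841

pink: (27 − 26)²/26 = 1/26 = 0.0385
green: (24 − 21)²/21 = 9/21 = 0.4286
cyan: (15 − 33)²/33 = 324/33 = 9.8182
lime: (20 − 28)²/28 = 64/28 = 2.2857
white: (32 − 28)²/28 = 16/28 = 0.5714
purple: (11 − 13)²/13 = 4/13 = 0.3077
red: (72 − 67)²/67 = 25/67 = 0.3731
blue: (71 − 56)²/56 = 225/56 = 4.0179
Sum = 17.841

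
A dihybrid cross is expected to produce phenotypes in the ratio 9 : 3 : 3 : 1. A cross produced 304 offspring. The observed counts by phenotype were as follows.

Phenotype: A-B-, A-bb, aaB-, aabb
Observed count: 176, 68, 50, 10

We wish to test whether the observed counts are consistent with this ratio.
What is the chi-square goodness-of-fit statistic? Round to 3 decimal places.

7.392

Ratio total = 16. Expected counts: 304×9/16 = 171, 304×3/16 = 57, 304×3/16 = 57, 304×1/16 = 19.
χ² = (176−171)²/171 + (68−57)²/57 + (50−57)²/57 + (10−19)²/19
   = 0.1462 + 2.1228 + 0.8596 + 4.2632
Sum = 7.392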